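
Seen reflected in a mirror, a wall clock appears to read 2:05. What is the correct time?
Reflection across the vertical (12-6) axis maps a hand at angle A degrees to (360 - A) degrees, which sends a reading of T minutes past 12:00 to (720 - T) minutes past 12:00.
Mirror reads 2:05 = 125 minutes past 12:00.
Actual time: (720 - 125) mod 720 = 595 minutes = 9:55.

Final answer: 9:55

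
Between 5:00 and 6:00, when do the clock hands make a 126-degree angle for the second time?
At t minutes past 5:00, the hour hand is at 30 x 5 + 0.5t degrees and the minute hand is at 6t degrees.
The smaller angle between them is 126 degrees when |30H - 5.5t| = 126 or |30H - 5.5t| = 234.
With H = 5, solve 30 x 5 - 5.5t = +/- target for each target:
  t = (30 x 5 - 126) / 5.5 = 4.36
  t = (30 x 5 + 126) / 5.5 = 50.18
  t = (30 x 5 - 234) / 5.5 = -15.27 (outside (0, 60))
  t = (30 x 5 + 234) / 5.5 = 69.82 (outside (0, 60))
Valid solutions in (0, 60): {4.36, 50.18} minutes.
The second occurrence is t = 50.18 minutes.
The hands form a 126-degree angle at 50.18 minutes past 5:00.

Final answer: 50.18 minutes past 5:00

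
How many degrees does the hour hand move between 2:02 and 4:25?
The hour hand moves 0.5 degrees per minute.
Time elapsed: 4:25 - 2:02 = 143 minutes
Angular displacement: 143 x 0.5 = 71.5 degrees

Final answer: 71.5 degrees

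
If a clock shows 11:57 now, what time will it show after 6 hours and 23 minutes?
Starting time: 11:57
Adding 23 minutes to 57 minutes: 57 + 23 = 80 minutes = 1 hour and 20 minutes
Adding 6 hours: 11 + 6 + 1 (carry) = 18 - 12 = 6
Final time: 6:20

Final answer: 6:20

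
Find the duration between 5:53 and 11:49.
From 5:53 to 11:49:
(11 x 60 + 49) - (5 x 60 + 53) = 709 - 353 = 356 minutes
= 5 hours and 56 minutes

Final answer: 5 hours and 56 minutes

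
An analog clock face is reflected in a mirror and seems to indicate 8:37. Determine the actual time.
Reflection across the vertical (12-6) axis maps a hand at angle A degrees to (360 - A) degrees, which sends a reading of T minutes past 12:00 to (720 - T) minutes past 12:00.
Mirror reads 8:37 = 517 minutes past 12:00.
Actual time: (720 - 517) mod 720 = 203 minutes = 3:23.

Final answer: 3:23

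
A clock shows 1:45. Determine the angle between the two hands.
Hour hand position: 1 x 30 + 45 x 0.5 = 52.5 degrees
Minute hand position: 45 x 6 = 270 degrees
Difference: |52.5 - 270| = 217.5 degrees
Since 217.5 > 180, the smaller angle is 360 - 217.5 = 142.5 degrees

Final answer: 142.5 degrees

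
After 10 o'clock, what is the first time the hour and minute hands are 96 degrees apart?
At t minutes past 10:00, the hour hand is at 30 x 10 + 0.5t degrees and the minute hand is at 6t degrees.
The smaller angle between them is 96 degrees when |30H - 5.5t| = 96 or |30H - 5.5t| = 264.
With H = 10, solve 30 x 10 - 5.5t = +/- target for each target:
  t = (30 x 10 - 96) / 5.5 = 37.09
  t = (30 x 10 + 96) / 5.5 = 72 (outside (0, 60))
  t = (30 x 10 - 264) / 5.5 = 6.55
  t = (30 x 10 + 264) / 5.5 = 102.55 (outside (0, 60))
Valid solutions in (0, 60): {6.55, 37.09} minutes.
The first occurrence is t = 6.55 minutes.
The hands form a 96-degree angle at 6.55 minutes past 10:00.

Final answer: 6.55 minutes past 10:00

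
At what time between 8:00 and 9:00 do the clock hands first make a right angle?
At t minutes past 8:00, the hour hand is at 30 x 8 + 0.5t degrees and the minute hand is at 6t degrees.
The smaller angle between them is 90 degrees when |30H - 5.5t| = 90 or |30H - 5.5t| = 270.
With H = 8, solve 30 x 8 - 5.5t = +/- target for each target:
  t = (30 x 8 - 90) / 5.5 = 27.27
  t = (30 x 8 + 90) / 5.5 = 60 (outside (0, 60))
  t = (30 x 8 - 270) / 5.5 = -5.45 (outside (0, 60))
  t = (30 x 8 + 270) / 5.5 = 92.73 (outside (0, 60))
Valid solutions in (0, 60): {27.27} minutes.
First occurrence: t = 27.27 minutes.
The hands are at right angles at 27.27 minutes past 8:00.

Final answer: 27.27 minutes past 8:00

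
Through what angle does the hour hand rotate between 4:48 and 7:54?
The hour hand moves 0.5 degrees per minute.
Time elapsed: 7:54 - 4:48 = 186 minutes
Angular displacement: 186 x 0.5 = 93 degrees

Final answer: 93 degrees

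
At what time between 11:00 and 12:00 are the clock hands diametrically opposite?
For hands to be 180 degrees apart: |30H - 5.5t| = 180
With H = 11: t = (30 x 11 + 180)/5.5 = 92.73 or t = (30 x 11 - 180)/5.5 = 27.27
First valid solution (0 < t < 60): t = 27.27 minutes
The hands are opposite at 27.27 minutes past 11:00.

Final answer: 27.27 minutes past 11:00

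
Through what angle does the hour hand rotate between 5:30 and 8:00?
The hour hand moves 0.5 degrees per minute.
Time elapsed: 8:00 - 5:30 = 150 minutes
Angular displacement: 150 x 0.5 = 75 degrees

Final answer: 75 degrees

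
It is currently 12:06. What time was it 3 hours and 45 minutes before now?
Starting time: 12:06 = 6 total minutes past 12:00
Subtracting: 3 hours and 45 minutes = 225 minutes
6 - 225 = -219 (negative, add 12 hours = 720) = 501 minutes
= 8 hours and 21 minutes past 12:00 = 8:21

Final answer: 8:21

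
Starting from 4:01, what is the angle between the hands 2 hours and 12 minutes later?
First find the time 2 hours and 12 minutes after 4:01.
Total minutes: 4 x 60 + 1 + 2 x 60 + 12 = 373.
373 mod 720 = 373 minutes = 6:13.
Now compute the angle at 6:13:
Hour hand: 6 x 30 + 13 x 0.5 = 186.5 degrees
Minute hand: 13 x 6 = 78 degrees
Difference: |186.5 - 78| = 108.5 degrees
The angle is 108.5 degrees

Final answer: 108.5 degrees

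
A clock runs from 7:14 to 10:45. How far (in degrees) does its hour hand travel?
The hour hand moves 0.5 degrees per minute.
Time elapsed: 10:45 - 7:14 = 211 minutes
Angular displacement: 211 x 0.5 = 105.5 degrees

Final answer: 105.5 degrees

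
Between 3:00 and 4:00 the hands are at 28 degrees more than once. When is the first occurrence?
At t minutes past 3:00, the hour hand is at 30 x 3 + 0.5t degrees and the minute hand is at 6t degrees.
The smaller angle between them is 28 degrees when |30H - 5.5t| = 28 or |30H - 5.5t| = 332.
With H = 3, solve 30 x 3 - 5.5t = +/- target for each target:
  t = (30 x 3 - 28) / 5.5 = 11.27
  t = (30 x 3 + 28) / 5.5 = 21.45
  t = (30 x 3 - 332) / 5.5 = -44 (outside (0, 60))
  t = (30 x 3 + 332) / 5.5 = 76.73 (outside (0, 60))
Valid solutions in (0, 60): {11.27, 21.45} minutes.
The first occurrence is t = 11.27 minutes.
The hands form a 28-degree angle at 11.27 minutes past 3:00.

Final answer: 11.27 minutes past 3:00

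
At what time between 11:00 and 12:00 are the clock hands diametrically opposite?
For hands to be 180 degrees apart: |30H - 5.5t| = 180
With H = 11: t = (30 x 11 + 180)/5.5 = 92.73 or t = (30 x 11 - 180)/5.5 = 27.27
First valid solution (0 < t < 60): t = 27.27 minutes
The hands are opposite at 27.27 minutes past 11:00.

Final answer: 27.27 minutes past 11:00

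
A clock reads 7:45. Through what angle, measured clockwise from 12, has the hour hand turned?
The hour hand moves 30 degrees per hour and 0.5 degrees per minute.
At 7:45: (7) x 30 + 45 x 0.5 = 210 + 22.5 = 232.5 degrees

Final answer: 232.5 degrees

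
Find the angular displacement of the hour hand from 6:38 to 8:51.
The hour hand moves 0.5 degrees per minute.
Time elapsed: 8:51 - 6:38 = 133 minutes
Angular displacement: 133 x 0.5 = 66.5 degrees

Final answer: 66.5 degrees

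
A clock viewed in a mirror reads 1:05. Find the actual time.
Reflection across the vertical (12-6) axis maps a hand at angle A degrees to (360 - A) degrees, which sends a reading of T minutes past 12:00 to (720 - T) minutes past 12:00.
Mirror reads 1:05 = 65 minutes past 12:00.
Actual time: (720 - 65) mod 720 = 655 minutes = 10:55.

Final answer: 10:55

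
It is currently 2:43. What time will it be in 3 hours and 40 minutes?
Starting time: 2:43
Adding 40 minutes to 43 minutes: 43 + 40 = 83 minutes = 1 hour and 23 minutes
Adding 3 hours: 2 + 3 + 1 (carry) = 6
Final time: 6:23

Final answer: 6:23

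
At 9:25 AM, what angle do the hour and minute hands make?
Hour hand position: 9 x 30 + 25 x 0.5 = 282.5 degrees
Minute hand position: 25 x 6 = 150 degrees
Difference: |282.5 - 150| = 132.5 degrees
The angle between the hands is 132.5 degrees

Final answer: 132.5 degrees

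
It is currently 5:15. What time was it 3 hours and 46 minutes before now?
Starting time: 5:15 = 315 total minutes past 12:00
Subtracting: 3 hours and 46 minutes = 226 minutes
315 - 226 = 89 minutes
= 1 hour and 29 minutes past 12:00 = 1:29

Final answer: 1:29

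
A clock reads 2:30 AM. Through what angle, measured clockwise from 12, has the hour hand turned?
The hour hand moves 30 degrees per hour and 0.5 degrees per minute.
At 2:30: (2) x 30 + 30 x 0.5 = 60 + 15 = 75 degrees

Final answer: 75 degrees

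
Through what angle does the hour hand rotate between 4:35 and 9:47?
The hour hand moves 0.5 degrees per minute.
Time elapsed: 9:47 - 4:35 = 312 minutes
Angular displacement: 312 x 0.5 = 156 degrees

Final answer: 156 degrees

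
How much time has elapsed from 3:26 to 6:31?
From 3:26 to 6:31:
(6 x 60 + 31) - (3 x 60 + 26) = 391 - 206 = 185 minutes
= 3 hours and 5 minutes

Final answer: 3 hours and 5 minutes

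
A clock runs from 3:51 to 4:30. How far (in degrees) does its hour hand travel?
The hour hand moves 0.5 degrees per minute.
Time elapsed: 4:30 - 3:51 = 39 minutes
Angular displacement: 39 x 0.5 = 19.5 degrees

Final answer: 19.5 degrees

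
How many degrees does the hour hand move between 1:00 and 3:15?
The hour hand moves 0.5 degrees per minute.
Time elapsed: 3:15 - 1:00 = 135 minutes
Angular displacement: 135 x 0.5 = 67.5 degrees

Final answer: 67.5 degrees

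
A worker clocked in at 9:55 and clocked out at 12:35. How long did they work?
From 9:55 to 12:35:
(12 x 60 + 35) - (9 x 60 + 55) = 755 - 595 = 160 minutes
= 2 hours and 40 minutes

Final answer: 2 hours and 40 minutes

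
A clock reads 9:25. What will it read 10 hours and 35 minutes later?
Starting time: 9:25
Adding 35 minutes to 25 minutes: 25 + 35 = 60 minutes = 1 hour
Adding 10 hours: 9 + 10 + 1 (carry) = 20 - 12 = 8
Final time: 8:00

Final answer: 8:00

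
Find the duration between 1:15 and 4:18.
From 1:15 to 4:18:
(4 x 60 + 18) - (1 x 60 + 15) = 258 - 75 = 183 minutes
= 3 hours and 3 minutes

Final answer: 3 hours and 3 minutes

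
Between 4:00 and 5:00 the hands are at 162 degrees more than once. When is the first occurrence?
At t minutes past 4:00, the hour hand is at 30 x 4 + 0.5t degrees and the minute hand is at 6t degrees.
The smaller angle between them is 162 degrees when |30H - 5.5t| = 162 or |30H - 5.5t| = 198.
With H = 4, solve 30 x 4 - 5.5t = +/- target for each target:
  t = (30 x 4 - 162) / 5.5 = -7.64 (outside (0, 60))
  t = (30 x 4 + 162) / 5.5 = 51.27
  t = (30 x 4 - 198) / 5.5 = -14.18 (outside (0, 60))
  t = (30 x 4 + 198) / 5.5 = 57.82
Valid solutions in (0, 60): {51.27, 57.82} minutes.
The first occurrence is t = 51.27 minutes.
The hands form a 162-degree angle at 51.27 minutes past 4:00.

Final answer: 51.27 minutes past 4:00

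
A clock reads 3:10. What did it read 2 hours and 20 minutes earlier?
Starting time: 3:10 = 190 total minutes past 12:00
Subtracting: 2 hours and 20 minutes = 140 minutes
190 - 140 = 50 minutes
= 50 minutes past 12:00 = 12:50

Final answer: 12:50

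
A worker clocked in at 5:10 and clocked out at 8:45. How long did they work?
From 5:10 to 8:45:
(8 x 60 + 45) - (5 x 60 + 10) = 525 - 310 = 215 minutes
= 3 hours and 35 minutes

Final answer: 3 hours and 35 minutes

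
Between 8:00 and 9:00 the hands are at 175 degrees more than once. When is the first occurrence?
At t minutes past 8:00, the hour hand is at 30 x 8 + 0.5t degrees and the minute hand is at 6t degrees.
The smaller angle between them is 175 degrees when |30H - 5.5t| = 175 or |30H - 5.5t| = 185.
With H = 8, solve 30 x 8 - 5.5t = +/- target for each target:
  t = (30 x 8 - 175) / 5.5 = 11.82
  t = (30 x 8 + 175) / 5.5 = 75.45 (outside (0, 60))
  t = (30 x 8 - 185) / 5.5 = 10
  t = (30 x 8 + 185) / 5.5 = 77.27 (outside (0, 60))
Valid solutions in (0, 60): {10, 11.82} minutes.
The first occurrence is t = 10 minutes.
The hands form a 175-degree angle at 10 minutes past 8:00.

Final answer: 10 minutes past 8:00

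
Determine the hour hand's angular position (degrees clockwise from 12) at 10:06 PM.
The hour hand moves 30 degrees per hour and 0.5 degrees per minute.
At 10:06: (10) x 30 + 6 x 0.5 = 300 + 3 = 303 degrees

Final answer: 303 degrees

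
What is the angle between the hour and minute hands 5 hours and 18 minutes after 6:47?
First find the time 5 hours and 18 minutes after 6:47.
Total minutes: 6 x 60 + 47 + 5 x 60 + 18 = 725.
725 mod 720 = 5 minutes = 12:05.
Now compute the angle at 12:05:
Hour hand: 0 x 30 + 5 x 0.5 = 2.5 degrees
Minute hand: 5 x 6 = 30 degrees
Difference: |2.5 - 30| = 27.5 degrees
The angle is 27.5 degrees

Final answer: 27.5 degrees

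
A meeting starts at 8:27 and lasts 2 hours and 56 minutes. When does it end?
Starting time: 8:27
Adding 56 minutes to 27 minutes: 27 + 56 = 83 minutes = 1 hour and 23 minutes
Adding 2 hours: 8 + 2 + 1 (carry) = 11
Final time: 11:23

Final answer: 11:23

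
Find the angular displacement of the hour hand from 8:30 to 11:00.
The hour hand moves 0.5 degrees per minute.
Time elapsed: 11:00 - 8:30 = 150 minutes
Angular displacement: 150 x 0.5 = 75 degrees

Final answer: 75 degrees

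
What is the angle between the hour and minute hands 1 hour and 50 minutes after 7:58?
First find the time 1 hour and 50 minutes after 7:58.
Total minutes: 7 x 60 + 58 + 1 x 60 + 50 = 588.
588 mod 720 = 588 minutes = 9:48.
Now compute the angle at 9:48:
Hour hand: 9 x 30 + 48 x 0.5 = 294 degrees
Minute hand: 48 x 6 = 288 degrees
Difference: |294 - 288| = 6 degrees
The angle is 6 degrees

Final answer: 6 degrees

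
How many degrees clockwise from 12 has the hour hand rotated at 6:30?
The hour hand moves 30 degrees per hour and 0.5 degrees per minute.
At 6:30: (6) x 30 + 30 x 0.5 = 180 + 15 = 195 degrees

Final answer: 195 degrees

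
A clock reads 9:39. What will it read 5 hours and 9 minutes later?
Starting time: 9:39
Adding 9 minutes to 39 minutes: 39 + 9 = 48 minutes
Adding 5 hours: 9 + 5 = 14 - 12 = 2
Final time: 2:48

Final answer: 2:48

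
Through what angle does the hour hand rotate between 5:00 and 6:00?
The hour hand moves 0.5 degrees per minute.
Time elapsed: 6:00 - 5:00 = 60 minutes
Angular displacement: 60 x 0.5 = 30 degrees

Final answer: 30 degrees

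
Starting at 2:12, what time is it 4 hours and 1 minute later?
Starting time: 2:12
Adding 1 minute to 12 minutes: 12 + 1 = 13 minutes
Adding 4 hours: 2 + 4 = 6
Final time: 6:13

Final answer: 6:13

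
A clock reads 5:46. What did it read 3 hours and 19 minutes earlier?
Starting time: 5:46 = 346 total minutes past 12:00
Subtracting: 3 hours and 19 minutes = 199 minutes
346 - 199 = 147 minutes
= 2 hours and 27 minutes past 12:00 = 2:27

Final answer: 2:27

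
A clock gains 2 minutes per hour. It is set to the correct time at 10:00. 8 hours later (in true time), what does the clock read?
For every 60 true minutes, the faulty clock advances 60 + 2 = 62 minutes.
True elapsed: 8 hours = 480 minutes.
Faulty clock advances: 480 x 62/60 = 496 minutes (drift: 16 minutes ahead).
Shown time: 10:00 + 496 minutes = 6:16.

Final answer: 6:16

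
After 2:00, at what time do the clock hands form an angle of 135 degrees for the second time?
At t minutes past 2:00, the hour hand is at 30 x 2 + 0.5t degrees and the minute hand is at 6t degrees.
The smaller angle between them is 135 degrees when |30H - 5.5t| = 135 or |30H - 5.5t| = 225.
With H = 2, solve 30 x 2 - 5.5t = +/- target for each target:
  t = (30 x 2 - 135) / 5.5 = -13.64 (outside (0, 60))
  t = (30 x 2 + 135) / 5.5 = 35.45
  t = (30 x 2 - 225) / 5.5 = -30 (outside (0, 60))
  t = (30 x 2 + 225) / 5.5 = 51.82
Valid solutions in (0, 60): {35.45, 51.82} minutes.
The second occurrence is t = 51.82 minutes.
The hands form a 135-degree angle at 51.82 minutes past 2:00.

Final answer: 51.82 minutes past 2:00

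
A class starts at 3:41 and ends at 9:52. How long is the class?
From 3:41 to 9:52:
(9 x 60 + 52) - (3 x 60 + 41) = 592 - 221 = 371 minutes
= 6 hours and 11 minutes

Final answer: 6 hours and 11 minutes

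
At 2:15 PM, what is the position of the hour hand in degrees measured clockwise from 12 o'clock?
The hour hand moves 30 degrees per hour and 0.5 degrees per minute.
At 2:15: (2) x 30 + 15 x 0.5 = 60 + 7.5 = 67.5 degrees

Final answer: 67.5 degrees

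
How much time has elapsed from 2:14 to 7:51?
From 2:14 to 7:51:
(7 x 60 + 51) - (2 x 60 + 14) = 471 - 134 = 337 minutes
= 5 hours and 37 minutes

Final answer: 5 hours and 37 minutes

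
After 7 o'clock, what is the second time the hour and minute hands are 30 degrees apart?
At t minutes past 7:00, the hour hand is at 30 x 7 + 0.5t degrees and the minute hand is at 6t degrees.
The smaller angle between them is 30 degrees when |30H - 5.5t| = 30 or |30H - 5.5t| = 330.
With H = 7, solve 30 x 7 - 5.5t = +/- target for each target:
  t = (30 x 7 - 30) / 5.5 = 32.73
  t = (30 x 7 + 30) / 5.5 = 43.64
  t = (30 x 7 - 330) / 5.5 = -21.82 (outside (0, 60))
  t = (30 x 7 + 330) / 5.5 = 98.18 (outside (0, 60))
Valid solutions in (0, 60): {32.73, 43.64} minutes.
The second occurrence is t = 43.64 minutes.
The hands form a 30-degree angle at 43.64 minutes past 7:00.

Final answer: 43.64 minutes past 7:00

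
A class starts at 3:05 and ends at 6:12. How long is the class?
From 3:05 to 6:12:
(6 x 60 + 12) - (3 x 60 + 5) = 372 - 185 = 187 minutes
= 3 hours and 7 minutes

Final answer: 3 hours and 7 minutes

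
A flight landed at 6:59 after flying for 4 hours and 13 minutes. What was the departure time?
Starting time: 6:59 = 419 total minutes past 12:00
Subtracting: 4 hours and 13 minutes = 253 minutes
419 - 253 = 166 minutes
= 2 hours and 46 minutes past 12:00 = 2:46

Final answer: 2:46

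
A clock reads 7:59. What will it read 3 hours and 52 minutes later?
Starting time: 7:59
Adding 52 minutes to 59 minutes: 59 + 52 = 111 minutes = 1 hour and 51 minutes
Adding 3 hours: 7 + 3 + 1 (carry) = 11
Final time: 11:51

Final answer: 11:51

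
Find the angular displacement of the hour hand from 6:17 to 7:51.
The hour hand moves 0.5 degrees per minute.
Time elapsed: 7:51 - 6:17 = 94 minutes
Angular displacement: 94 x 0.5 = 47 degrees

Final answer: 47 degrees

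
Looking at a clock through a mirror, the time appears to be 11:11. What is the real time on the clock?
Reflection across the vertical (12-6) axis maps a hand at angle A degrees to (360 - A) degrees, which sends a reading of T minutes past 12:00 to (720 - T) minutes past 12:00.
Mirror reads 11:11 = 671 minutes past 12:00.
Actual time: (720 - 671) mod 720 = 49 minutes = 12:49.

Final answer: 12:49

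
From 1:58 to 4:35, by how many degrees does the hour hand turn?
The hour hand moves 0.5 degrees per minute.
Time elapsed: 4:35 - 1:58 = 157 minutes
Angular displacement: 157 x 0.5 = 78.5 degrees

Final answer: 78.5 degrees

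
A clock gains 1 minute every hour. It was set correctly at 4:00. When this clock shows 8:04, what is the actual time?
For every 60 true minutes, the faulty clock advances 61 minutes, so 1 faulty-clock minute corresponds to 60/61 true minutes.
From 4:00 to 8:04 on the faulty dial is 244 minutes.
True elapsed: 244 x 60/61 = 240 minutes = 4 hours.
True time: 4:00 + 4 hours = 8:00.

Final answer: 8:00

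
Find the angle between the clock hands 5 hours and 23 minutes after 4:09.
First find the time 5 hours and 23 minutes after 4:09.
Total minutes: 4 x 60 + 9 + 5 x 60 + 23 = 572.
572 mod 720 = 572 minutes = 9:32.
Now compute the angle at 9:32:
Hour hand: 9 x 30 + 32 x 0.5 = 286 degrees
Minute hand: 32 x 6 = 192 degrees
Difference: |286 - 192| = 94 degrees
The angle is 94 degrees

Final answer: 94 degrees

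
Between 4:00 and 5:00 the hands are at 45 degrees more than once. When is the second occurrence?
At t minutes past 4:00, the hour hand is at 30 x 4 + 0.5t degrees and the minute hand is at 6t degrees.
The smaller angle between them is 45 degrees when |30H - 5.5t| = 45 or |30H - 5.5t| = 315.
With H = 4, solve 30 x 4 - 5.5t = +/- target for each target:
  t = (30 x 4 - 45) / 5.5 = 13.64
  t = (30 x 4 + 45) / 5.5 = 30
  t = (30 x 4 - 315) / 5.5 = -35.45 (outside (0, 60))
  t = (30 x 4 + 315) / 5.5 = 79.09 (outside (0, 60))
Valid solutions in (0, 60): {13.64, 30} minutes.
The second occurrence is t = 30 minutes.
The hands form a 45-degree angle at 30 minutes past 4:00.

Final answer: 30 minutes past 4:00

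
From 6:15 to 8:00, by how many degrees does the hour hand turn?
The hour hand moves 0.5 degrees per minute.
Time elapsed: 8:00 - 6:15 = 105 minutes
Angular displacement: 105 x 0.5 = 52.5 degrees

Final answer: 52.5 degrees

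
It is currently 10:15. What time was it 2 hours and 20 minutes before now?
Starting time: 10:15 = 615 total minutes past 12:00
Subtracting: 2 hours and 20 minutes = 140 minutes
615 - 140 = 475 minutes
= 7 hours and 55 minutes past 12:00 = 7:55

Final answer: 7:55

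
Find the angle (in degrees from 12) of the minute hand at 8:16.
The minute hand moves 6 degrees per minute.
At 8:16: 16 x 6 = 96 degrees

Final answer: 96 degrees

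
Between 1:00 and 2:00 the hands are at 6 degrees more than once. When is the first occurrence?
At t minutes past 1:00, the hour hand is at 30 x 1 + 0.5t degrees and the minute hand is at 6t degrees.
The smaller angle between them is 6 degrees when |30H - 5.5t| = 6 or |30H - 5.5t| = 354.
With H = 1, solve 30 x 1 - 5.5t = +/- target for each target:
  t = (30 x 1 - 6) / 5.5 = 4.36
  t = (30 x 1 + 6) / 5.5 = 6.55
  t = (30 x 1 - 354) / 5.5 = -58.91 (outside (0, 60))
  t = (30 x 1 + 354) / 5.5 = 69.82 (outside (0, 60))
Valid solutions in (0, 60): {4.36, 6.55} minutes.
The first occurrence is t = 4.36 minutes.
The hands form a 6-degree angle at 4.36 minutes past 1:00.

Final answer: 4.36 minutes past 1:00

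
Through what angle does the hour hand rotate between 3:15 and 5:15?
The hour hand moves 0.5 degrees per minute.
Time elapsed: 5:15 - 3:15 = 120 minutes
Angular displacement: 120 x 0.5 = 60 degrees

Final answer: 60 degrees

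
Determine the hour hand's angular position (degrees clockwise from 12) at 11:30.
The hour hand moves 30 degrees per hour and 0.5 degrees per minute.
At 11:30: (11) x 30 + 30 x 0.5 = 330 + 15 = 345 degrees

Final answer: 345 degrees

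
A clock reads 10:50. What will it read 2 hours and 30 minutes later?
Starting time: 10:50
Adding 30 minutes to 50 minutes: 50 + 30 = 80 minutes = 1 hour and 20 minutes
Adding 2 hours: 10 + 2 + 1 (carry) = 13 - 12 = 1
Final time: 1:20

Final answer: 1:20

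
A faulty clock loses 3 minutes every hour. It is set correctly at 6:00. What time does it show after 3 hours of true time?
For every 60 true minutes, the faulty clock advances 60 - 3 = 57 minutes.
True elapsed: 3 hours = 180 minutes.
Faulty clock advances: 180 x 57/60 = 171 minutes (drift: 9 minutes behind).
Shown time: 6:00 + 171 minutes = 8:51.

Final answer: 8:51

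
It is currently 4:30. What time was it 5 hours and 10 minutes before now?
Starting time: 4:30 = 270 total minutes past 12:00
Subtracting: 5 hours and 10 minutes = 310 minutes
270 - 310 = -40 (negative, add 12 hours = 720) = 680 minutes
= 11 hours and 20 minutes past 12:00 = 11:20

Final answer: 11:20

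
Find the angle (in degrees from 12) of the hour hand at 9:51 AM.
The hour hand moves 30 degrees per hour and 0.5 degrees per minute.
At 9:51: (9) x 30 + 51 x 0.5 = 270 + 25.5 = 295.5 degrees

Final answer: 295.5 degrees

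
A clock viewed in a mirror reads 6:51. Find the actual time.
Reflection across the vertical (12-6) axis maps a hand at angle A degrees to (360 - A) degrees, which sends a reading of T minutes past 12:00 to (720 - T) minutes past 12:00.
Mirror reads 6:51 = 411 minutes past 12:00.
Actual time: (720 - 411) mod 720 = 309 minutes = 5:09.

Final answer: 5:09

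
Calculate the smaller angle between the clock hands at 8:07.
Hour hand position: 8 x 30 + 7 x 0.5 = 243.5 degrees
Minute hand position: 7 x 6 = 42 degrees
Difference: |243.5 - 42| = 201.5 degrees
Since 201.5 > 180, the smaller angle is 360 - 201.5 = 158.5 degrees

Final answer: 158.5 degrees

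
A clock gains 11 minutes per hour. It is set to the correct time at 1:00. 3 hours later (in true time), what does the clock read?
For every 60 true minutes, the faulty clock advances 60 + 11 = 71 minutes.
True elapsed: 3 hours = 180 minutes.
Faulty clock advances: 180 x 71/60 = 213 minutes (drift: 33 minutes ahead).
Shown time: 1:00 + 213 minutes = 4:33.

Final answer: 4:33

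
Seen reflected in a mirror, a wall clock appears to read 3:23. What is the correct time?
Reflection across the vertical (12-6) axis maps a hand at angle A degrees to (360 - A) degrees, which sends a reading of T minutes past 12:00 to (720 - T) minutes past 12:00.
Mirror reads 3:23 = 203 minutes past 12:00.
Actual time: (720 - 203) mod 720 = 517 minutes = 8:37.

Final answer: 8:37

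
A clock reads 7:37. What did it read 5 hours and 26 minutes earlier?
Starting time: 7:37 = 457 total minutes past 12:00
Subtracting: 5 hours and 26 minutes = 326 minutes
457 - 326 = 131 minutes
= 2 hours and 11 minutes past 12:00 = 2:11

Final answer: 2:11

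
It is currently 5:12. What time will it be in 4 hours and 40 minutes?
Starting time: 5:12
Adding 40 minutes to 12 minutes: 12 + 40 = 52 minutes
Adding 4 hours: 5 + 4 = 9
Final time: 9:52

Final answer: 9:52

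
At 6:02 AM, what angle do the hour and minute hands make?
Hour hand position: 6 x 30 + 2 x 0.5 = 181 degrees
Minute hand position: 2 x 6 = 12 degrees
Difference: |181 - 12| = 169 degrees
The angle between the hands is 169 degrees

Final answer: 169 degrees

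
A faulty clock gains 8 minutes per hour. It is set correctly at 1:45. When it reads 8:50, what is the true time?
For every 60 true minutes, the faulty clock advances 68 minutes, so 1 faulty-clock minute corresponds to 60/68 true minutes.
From 1:45 to 8:50 on the faulty dial is 425 minutes.
True elapsed: 425 x 60/68 = 375 minutes = 6 hours and 15 minutes.
True time: 1:45 + 6 hours and 15 minutes = 8:00.

Final answer: 8:00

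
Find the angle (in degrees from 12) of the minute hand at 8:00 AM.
The minute hand moves 6 degrees per minute.
At 8:00: 0 x 6 = 0 degrees

Final answer: 0 degrees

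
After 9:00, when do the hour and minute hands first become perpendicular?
At t minutes past 9:00, the hour hand is at 30 x 9 + 0.5t degrees and the minute hand is at 6t degrees.
The smaller angle between them is 90 degrees when |30H - 5.5t| = 90 or |30H - 5.5t| = 270.
With H = 9, solve 30 x 9 - 5.5t = +/- target for each target:
  t = (30 x 9 - 90) / 5.5 = 32.73
  t = (30 x 9 + 90) / 5.5 = 65.45 (outside (0, 60))
  t = (30 x 9 - 270) / 5.5 = 0 (outside (0, 60))
  t = (30 x 9 + 270) / 5.5 = 98.18 (outside (0, 60))
Valid solutions in (0, 60): {32.73} minutes.
First occurrence: t = 32.73 minutes.
The hands are at right angles at 32.73 minutes past 9:00.

Final answer: 32.73 minutes past 9:00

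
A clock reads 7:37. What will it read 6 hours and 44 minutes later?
Starting time: 7:37
Adding 44 minutes to 37 minutes: 37 + 44 = 81 minutes = 1 hour and 21 minutes
Adding 6 hours: 7 + 6 + 1 (carry) = 14 - 12 = 2
Final time: 2:21

Final answer: 2:21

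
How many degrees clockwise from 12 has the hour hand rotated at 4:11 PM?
The hour hand moves 30 degrees per hour and 0.5 degrees per minute.
At 4:11: (4) x 30 + 11 x 0.5 = 120 + 5.5 = 125.5 degrees

Final answer: 125.5 degrees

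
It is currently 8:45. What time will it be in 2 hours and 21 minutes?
Starting time: 8:45
Adding 21 minutes to 45 minutes: 45 + 21 = 66 minutes = 1 hour and 6 minutes
Adding 2 hours: 8 + 2 + 1 (carry) = 11
Final time: 11:06

Final answer: 11:06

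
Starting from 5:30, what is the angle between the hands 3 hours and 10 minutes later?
First find the time 3 hours and 10 minutes after 5:30.
Total minutes: 5 x 60 + 30 + 3 x 60 + 10 = 520.
520 mod 720 = 520 minutes = 8:40.
Now compute the angle at 8:40:
Hour hand: 8 x 30 + 40 x 0.5 = 260 degrees
Minute hand: 40 x 6 = 240 degrees
Difference: |260 - 240| = 20 degrees
The angle is 20 degrees

Final answer: 20 degrees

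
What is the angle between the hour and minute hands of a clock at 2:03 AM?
Hour hand position: 2 x 30 + 3 x 0.5 = 61.5 degrees
Minute hand position: 3 x 6 = 18 degrees
Difference: |61.5 - 18| = 43.5 degrees
The angle between the hands is 43.5 degrees

Final answer: 43.5 degrees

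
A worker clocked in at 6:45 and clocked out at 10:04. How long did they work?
From 6:45 to 10:04:
(10 x 60 + 4) - (6 x 60 + 45) = 604 - 405 = 199 minutes
= 3 hours and 19 minutes

Final answer: 3 hours and 19 minutes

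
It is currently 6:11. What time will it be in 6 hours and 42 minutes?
Starting time: 6:11
Adding 42 minutes to 11 minutes: 11 + 42 = 53 minutes
Adding 6 hours: 6 + 6 = 12
Final time: 12:53

Final answer: 12:53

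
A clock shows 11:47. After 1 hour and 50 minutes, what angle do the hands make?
First find the time 1 hour and 50 minutes after 11:47.
Total minutes: 11 x 60 + 47 + 1 x 60 + 50 = 817.
817 mod 720 = 97 minutes = 1:37.
Now compute the angle at 1:37:
Hour hand: 1 x 30 + 37 x 0.5 = 48.5 degrees
Minute hand: 37 x 6 = 222 degrees
Difference: |48.5 - 222| = 173.5 degrees
The angle is 173.5 degrees

Final answer: 173.5 degrees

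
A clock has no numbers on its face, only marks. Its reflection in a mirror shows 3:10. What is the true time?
Reflection across the vertical (12-6) axis maps a hand at angle A degrees to (360 - A) degrees, which sends a reading of T minutes past 12:00 to (720 - T) minutes past 12:00.
Mirror reads 3:10 = 190 minutes past 12:00.
Actual time: (720 - 190) mod 720 = 530 minutes = 8:50.

Final answer: 8:50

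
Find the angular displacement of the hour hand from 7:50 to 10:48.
The hour hand moves 0.5 degrees per minute.
Time elapsed: 10:48 - 7:50 = 178 minutes
Angular displacement: 178 x 0.5 = 89 degrees

Final answer: 89 degrees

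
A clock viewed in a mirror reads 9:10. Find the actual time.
Reflection across the vertical (12-6) axis maps a hand at angle A degrees to (360 - A) degrees, which sends a reading of T minutes past 12:00 to (720 - T) minutes past 12:00.
Mirror reads 9:10 = 550 minutes past 12:00.
Actual time: (720 - 550) mod 720 = 170 minutes = 2:50.

Final answer: 2:50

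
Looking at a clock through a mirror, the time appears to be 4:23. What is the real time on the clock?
Reflection across the vertical (12-6) axis maps a hand at angle A degrees to (360 - A) degrees, which sends a reading of T minutes past 12:00 to (720 - T) minutes past 12:00.
Mirror reads 4:23 = 263 minutes past 12:00.
Actual time: (720 - 263) mod 720 = 457 minutes = 7:37.

Final answer: 7:37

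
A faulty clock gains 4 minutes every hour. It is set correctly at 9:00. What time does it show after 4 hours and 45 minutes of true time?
For every 60 true minutes, the faulty clock advances 60 + 4 = 64 minutes.
True elapsed: 4 hours and 45 minutes = 285 minutes.
Faulty clock advances: 285 x 64/60 = 304 minutes (drift: 19 minutes ahead).
Shown time: 9:00 + 304 minutes = 2:04.

Final answer: 2:04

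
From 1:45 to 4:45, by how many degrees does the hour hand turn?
The hour hand moves 0.5 degrees per minute.
Time elapsed: 4:45 - 1:45 = 180 minutes
Angular displacement: 180 x 0.5 = 90 degrees

Final answer: 90 degrees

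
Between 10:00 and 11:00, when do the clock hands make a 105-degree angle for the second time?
At t minutes past 10:00, the hour hand is at 30 x 10 + 0.5t degrees and the minute hand is at 6t degrees.
The smaller angle between them is 105 degrees when |30H - 5.5t| = 105 or |30H - 5.5t| = 255.
With H = 10, solve 30 x 10 - 5.5t = +/- target for each target:
  t = (30 x 10 - 105) / 5.5 = 35.45
  t = (30 x 10 + 105) / 5.5 = 73.64 (outside (0, 60))
  t = (30 x 10 - 255) / 5.5 = 8.18
  t = (30 x 10 + 255) / 5.5 = 100.91 (outside (0, 60))
Valid solutions in (0, 60): {8.18, 35.45} minutes.
The second occurrence is t = 35.45 minutes.
The hands form a 105-degree angle at 35.45 minutes past 10:00.

Final answer: 35.45 minutes past 10:00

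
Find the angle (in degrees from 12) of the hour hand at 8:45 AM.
The hour hand moves 30 degrees per hour and 0.5 degrees per minute.
At 8:45: (8) x 30 + 45 x 0.5 = 240 + 22.5 = 262.5 degrees

Final answer: 262.5 degrees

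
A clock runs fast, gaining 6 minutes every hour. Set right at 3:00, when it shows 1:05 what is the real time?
For every 60 true minutes, the faulty clock advances 66 minutes, so 1 faulty-clock minute corresponds to 60/66 true minutes.
From 3:00 to 1:05 on the faulty dial is 605 minutes.
True elapsed: 605 x 60/66 = 550 minutes = 9 hours and 10 minutes.
True time: 3:00 + 9 hours and 10 minutes = 12:10.

Final answer: 12:10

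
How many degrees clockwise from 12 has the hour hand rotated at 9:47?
The hour hand moves 30 degrees per hour and 0.5 degrees per minute.
At 9:47: (9) x 30 + 47 x 0.5 = 270 + 23.5 = 293.5 degrees

Final answer: 293.5 degrees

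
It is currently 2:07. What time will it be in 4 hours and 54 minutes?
Starting time: 2:07
Adding 54 minutes to 7 minutes: 7 + 54 = 61 minutes = 1 hour and 1 minute
Adding 4 hours: 2 + 4 + 1 (carry) = 7
Final time: 7:01

Final answer: 7:01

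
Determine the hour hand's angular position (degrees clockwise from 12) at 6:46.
The hour hand moves 30 degrees per hour and 0.5 degrees per minute.
At 6:46: (6) x 30 + 46 x 0.5 = 180 + 23 = 203 degrees

Final answer: 203 degrees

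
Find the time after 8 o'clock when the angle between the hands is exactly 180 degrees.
For hands to be 180 degrees apart: |30H - 5.5t| = 180
With H = 8: t = (30 x 8 + 180)/5.5 = 76.36 or t = (30 x 8 - 180)/5.5 = 10.91
First valid solution (0 < t < 60): t = 10.91 minutes
The hands are opposite at 10.91 minutes past 8:00.

Final answer: 10.91 minutes past 8:00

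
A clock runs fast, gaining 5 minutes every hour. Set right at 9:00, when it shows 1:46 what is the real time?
For every 60 true minutes, the faulty clock advances 65 minutes, so 1 faulty-clock minute corresponds to 60/65 true minutes.
From 9:00 to 1:46 on the faulty dial is 286 minutes.
True elapsed: 286 x 60/65 = 264 minutes = 4 hours and 24 minutes.
True time: 9:00 + 4 hours and 24 minutes = 1:24.

Final answer: 1:24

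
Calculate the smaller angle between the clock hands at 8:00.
Hour hand position: 8 x 30 + 0 x 0.5 = 240 degrees
Minute hand position: 0 x 6 = 0 degrees
Difference: |240 - 0| = 240 degrees
Since 240 > 180, the smaller angle is 360 - 240 = 120 degrees

Final answer: 120 degrees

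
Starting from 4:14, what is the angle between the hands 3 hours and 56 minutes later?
First find the time 3 hours and 56 minutes after 4:14.
Total minutes: 4 x 60 + 14 + 3 x 60 + 56 = 490.
490 mod 720 = 490 minutes = 8:10.
Now compute the angle at 8:10:
Hour hand: 8 x 30 + 10 x 0.5 = 245 degrees
Minute hand: 10 x 6 = 60 degrees
Difference: |245 - 60| = 185 degrees
Smaller angle: 360 - 185 = 175 degrees

Final answer: 175 degrees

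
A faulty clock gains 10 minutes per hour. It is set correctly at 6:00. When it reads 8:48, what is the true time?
For every 60 true minutes, the faulty clock advances 70 minutes, so 1 faulty-clock minute corresponds to 60/70 true minutes.
From 6:00 to 8:48 on the faulty dial is 168 minutes.
True elapsed: 168 x 60/70 = 144 minutes = 2 hours and 24 minutes.
True time: 6:00 + 2 hours and 24 minutes = 8:24.

Final answer: 8:24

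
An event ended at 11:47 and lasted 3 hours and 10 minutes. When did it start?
Starting time: 11:47 = 707 total minutes past 12:00
Subtracting: 3 hours and 10 minutes = 190 minutes
707 - 190 = 517 minutes
= 8 hours and 37 minutes past 12:00 = 8:37

Final answer: 8:37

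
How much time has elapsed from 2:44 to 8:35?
From 2:44 to 8:35:
(8 x 60 + 35) - (2 x 60 + 44) = 515 - 164 = 351 minutes
= 5 hours and 51 minutes

Final answer: 5 hours and 51 minutes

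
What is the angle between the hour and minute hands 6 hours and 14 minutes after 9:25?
First find the time 6 hours and 14 minutes after 9:25.
Total minutes: 9 x 60 + 25 + 6 x 60 + 14 = 939.
939 mod 720 = 219 minutes = 3:39.
Now compute the angle at 3:39:
Hour hand: 3 x 30 + 39 x 0.5 = 109.5 degrees
Minute hand: 39 x 6 = 234 degrees
Difference: |109.5 - 234| = 124.5 degrees
The angle is 124.5 degrees

Final answer: 124.5 degrees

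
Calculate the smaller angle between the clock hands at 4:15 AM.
Hour hand position: 4 x 30 + 15 x 0.5 = 127.5 degrees
Minute hand position: 15 x 6 = 90 degrees
Difference: |127.5 - 90| = 37.5 degrees
The angle between the hands is 37.5 degrees

Final answer: 37.5 degrees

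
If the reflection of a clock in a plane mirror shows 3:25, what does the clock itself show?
Reflection across the vertical (12-6) axis maps a hand at angle A degrees to (360 - A) degrees, which sends a reading of T minutes past 12:00 to (720 - T) minutes past 12:00.
Mirror reads 3:25 = 205 minutes past 12:00.
Actual time: (720 - 205) mod 720 = 515 minutes = 8:35.

Final answer: 8:35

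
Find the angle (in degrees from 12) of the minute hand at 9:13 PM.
The minute hand moves 6 degrees per minute.
At 9:13: 13 x 6 = 78 degrees

Final answer: 78 degrees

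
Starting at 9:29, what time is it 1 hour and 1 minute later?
Starting time: 9:29
Adding 1 minute to 29 minutes: 29 + 1 = 30 minutes
Adding 1 hour: 9 + 1 = 10
Final time: 10:30

Final answer: 10:30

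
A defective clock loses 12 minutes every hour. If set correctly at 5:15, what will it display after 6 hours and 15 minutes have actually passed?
For every 60 true minutes, the faulty clock advances 60 - 12 = 48 minutes.
True elapsed: 6 hours and 15 minutes = 375 minutes.
Faulty clock advances: 375 x 48/60 = 300 minutes (drift: 75 minutes behind).
Shown time: 5:15 + 300 minutes = 10:15.

Final answer: 10:15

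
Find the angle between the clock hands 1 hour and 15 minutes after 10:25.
First find the time 1 hour and 15 minutes after 10:25.
Total minutes: 10 x 60 + 25 + 1 x 60 + 15 = 700.
700 mod 720 = 700 minutes = 11:40.
Now compute the angle at 11:40:
Hour hand: 11 x 30 + 40 x 0.5 = 350 degrees
Minute hand: 40 x 6 = 240 degrees
Difference: |350 - 240| = 110 degrees
The angle is 110 degrees

Final answer: 110 degrees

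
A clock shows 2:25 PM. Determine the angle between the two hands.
Hour hand position: 2 x 30 + 25 x 0.5 = 72.5 degrees
Minute hand position: 25 x 6 = 150 degrees
Difference: |72.5 - 150| = 77.5 degrees
The angle between the hands is 77.5 degrees

Final answer: 77.5 degrees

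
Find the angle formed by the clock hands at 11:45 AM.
Hour hand position: 11 x 30 + 45 x 0.5 = 352.5 degrees
Minute hand position: 45 x 6 = 270 degrees
Difference: |352.5 - 270| = 82.5 degrees
The angle between the hands is 82.5 degrees

Final answer: 82.5 degrees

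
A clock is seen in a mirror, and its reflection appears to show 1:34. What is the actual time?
Reflection across the vertical (12-6) axis maps a hand at angle A degrees to (360 - A) degrees, which sends a reading of T minutes past 12:00 to (720 - T) minutes past 12:00.
Mirror reads 1:34 = 94 minutes past 12:00.
Actual time: (720 - 94) mod 720 = 626 minutes = 10:26.

Final answer: 10:26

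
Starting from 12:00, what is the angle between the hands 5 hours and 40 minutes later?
First find the time 5 hours and 40 minutes after 12:00.
Total minutes: 12 x 60 + 0 + 5 x 60 + 40 = 1060.
1060 mod 720 = 340 minutes = 5:40.
Now compute the angle at 5:40:
Hour hand: 5 x 30 + 40 x 0.5 = 170 degrees
Minute hand: 40 x 6 = 240 degrees
Difference: |170 - 240| = 70 degrees
The angle is 70 degrees

Final answer: 70 degrees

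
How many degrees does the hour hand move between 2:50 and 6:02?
The hour hand moves 0.5 degrees per minute.
Time elapsed: 6:02 - 2:50 = 192 minutes
Angular displacement: 192 x 0.5 = 96 degrees

Final answer: 96 degrees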